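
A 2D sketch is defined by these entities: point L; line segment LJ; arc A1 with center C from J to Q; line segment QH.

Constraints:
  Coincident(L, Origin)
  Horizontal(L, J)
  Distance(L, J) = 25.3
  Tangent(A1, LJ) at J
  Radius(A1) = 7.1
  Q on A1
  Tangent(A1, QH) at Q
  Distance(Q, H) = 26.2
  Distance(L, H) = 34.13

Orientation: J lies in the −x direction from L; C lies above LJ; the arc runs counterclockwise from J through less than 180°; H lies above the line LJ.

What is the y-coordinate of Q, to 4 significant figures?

5.731

Checks: L.y = 0.00, J.y = 0.00 ✓; |CQ| = 7.100 ✓; ∠(CQ, QH) = 90.00° ✓; |QH| = 26.20 ✓; |LH| = 34.13 ✓.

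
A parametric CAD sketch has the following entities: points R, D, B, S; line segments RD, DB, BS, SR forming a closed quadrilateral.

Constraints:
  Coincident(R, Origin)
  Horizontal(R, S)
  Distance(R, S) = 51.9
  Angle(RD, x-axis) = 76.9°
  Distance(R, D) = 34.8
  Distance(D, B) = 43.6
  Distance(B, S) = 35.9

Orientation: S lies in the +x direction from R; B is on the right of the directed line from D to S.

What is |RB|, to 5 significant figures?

19.177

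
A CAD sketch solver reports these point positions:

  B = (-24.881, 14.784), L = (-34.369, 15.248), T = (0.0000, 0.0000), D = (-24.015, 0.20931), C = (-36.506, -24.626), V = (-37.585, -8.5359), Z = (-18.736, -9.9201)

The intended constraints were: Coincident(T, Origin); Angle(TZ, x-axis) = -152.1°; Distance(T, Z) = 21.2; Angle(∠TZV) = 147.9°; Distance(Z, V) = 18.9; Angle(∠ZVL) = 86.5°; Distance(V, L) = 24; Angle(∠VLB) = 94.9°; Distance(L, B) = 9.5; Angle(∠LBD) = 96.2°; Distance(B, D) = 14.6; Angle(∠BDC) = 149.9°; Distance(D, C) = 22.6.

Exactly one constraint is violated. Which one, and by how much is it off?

Distance(D, C) = 22.6 — off by 5.20.

T = (0.00, 0.00) ✓; TZ at -152.1° ✓; |TZ| = 21.20 ✓; ∠TZV = 147.9° ✓; |ZV| = 18.90 ✓; ∠ZVL = 86.50° ✓; |VL| = 24.00 ✓; ∠VLB = 94.90° ✓; |LB| = 9.499 ✓; ∠LBD = 96.20° ✓; |BD| = 14.60 ✓; ∠BDC = 149.9° ✓; |DC| = 27.80 ✗.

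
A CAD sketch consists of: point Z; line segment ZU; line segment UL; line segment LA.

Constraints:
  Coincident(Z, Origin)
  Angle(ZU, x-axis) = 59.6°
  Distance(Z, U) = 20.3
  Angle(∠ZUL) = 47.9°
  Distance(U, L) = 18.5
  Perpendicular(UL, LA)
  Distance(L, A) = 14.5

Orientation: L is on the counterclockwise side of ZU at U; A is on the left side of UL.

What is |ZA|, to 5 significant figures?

4.9225

Z is at the origin; ZU runs at 59.6° with length 20.3, so U = 20.3·(cos 59.6°, sin 59.6°) = (10.272, 17.509). ∠ZUL = 47.9°, so UL runs at 59.6° + (180° − 47.9°) = 191.70° from the x-axis; with |UL| = 18.5, L = U + 18.5·(cos 191.70°, sin 191.70°) = (-7.8431, 13.757). UL is perpendicular to LA; with |LA| = 14.5 on the left of UL, A = L + 14.5·(0.20279, -0.97922) = (-4.9027, -0.44127). Then |ZA| = |A − Z| = 4.9225.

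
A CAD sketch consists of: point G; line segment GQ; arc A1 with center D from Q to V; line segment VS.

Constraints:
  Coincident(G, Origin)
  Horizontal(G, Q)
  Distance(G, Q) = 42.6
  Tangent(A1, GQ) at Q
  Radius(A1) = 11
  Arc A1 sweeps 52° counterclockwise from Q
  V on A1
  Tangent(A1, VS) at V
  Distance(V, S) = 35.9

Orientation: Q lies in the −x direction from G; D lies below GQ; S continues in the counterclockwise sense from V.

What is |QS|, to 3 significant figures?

44.8

G is at the origin; G and Q share the same y with |GQ| = 42.6 and Q on the −x side, so Q = (-42.6, 0.00). Tangency of A1 to GQ means the radius DQ is perpendicular to GQ, so D = Q + (0, -11) = (-42.6, -11.0). On A1, Q sits at bearing 90° from D; a 52° counterclockwise sweep puts V at bearing 142°, so V = D + 11.0·(cos 142°, sin 142°) = (-51.3, -4.23). A1 meets VS tangentially, so DV is at right angles to VS, so VS runs along (−sin 142°, cos 142°); with |VS| = 35.9, S = (-73.4, -32.5). Then |QS| = |S − Q| = 44.8.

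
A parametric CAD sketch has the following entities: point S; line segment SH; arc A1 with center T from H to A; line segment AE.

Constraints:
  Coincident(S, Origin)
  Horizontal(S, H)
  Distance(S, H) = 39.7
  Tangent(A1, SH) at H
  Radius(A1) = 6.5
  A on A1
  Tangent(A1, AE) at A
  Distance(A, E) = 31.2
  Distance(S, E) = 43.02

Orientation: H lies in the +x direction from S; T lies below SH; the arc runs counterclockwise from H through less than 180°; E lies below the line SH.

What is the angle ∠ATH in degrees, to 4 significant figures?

74.68°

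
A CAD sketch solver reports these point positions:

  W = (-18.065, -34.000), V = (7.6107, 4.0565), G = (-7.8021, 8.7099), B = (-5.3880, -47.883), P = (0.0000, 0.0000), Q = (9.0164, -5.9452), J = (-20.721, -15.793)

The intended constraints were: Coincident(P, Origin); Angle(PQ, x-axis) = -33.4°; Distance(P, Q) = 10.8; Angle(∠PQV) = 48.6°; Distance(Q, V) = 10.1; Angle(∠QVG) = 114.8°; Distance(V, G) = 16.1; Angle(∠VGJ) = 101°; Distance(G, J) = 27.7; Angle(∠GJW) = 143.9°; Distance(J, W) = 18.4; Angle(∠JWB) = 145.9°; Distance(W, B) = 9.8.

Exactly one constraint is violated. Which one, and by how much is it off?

Distance(W, B) = 9.8 — off by 9.00.

P = (0.00, 0.00) ✓; PQ at -33.40° ✓; |PQ| = 10.80 ✓; ∠PQV = 48.60° ✓; |QV| = 10.10 ✓; ∠QVG = 114.8° ✓; |VG| = 16.10 ✓; ∠VGJ = 101.0° ✓; |GJ| = 27.70 ✓; ∠GJW = 143.9° ✓; |JW| = 18.40 ✓; ∠JWB = 145.9° ✓; |WB| = 18.80 ✗.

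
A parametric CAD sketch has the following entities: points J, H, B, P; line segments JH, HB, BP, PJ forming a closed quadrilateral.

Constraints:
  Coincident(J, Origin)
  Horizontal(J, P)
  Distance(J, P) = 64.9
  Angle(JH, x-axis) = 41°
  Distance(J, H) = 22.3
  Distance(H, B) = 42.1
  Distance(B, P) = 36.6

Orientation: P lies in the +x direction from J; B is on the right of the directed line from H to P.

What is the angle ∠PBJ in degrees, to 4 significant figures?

109.5°

Checks: |HB| = 42.10 ✓; |BP| = 36.60 ✓.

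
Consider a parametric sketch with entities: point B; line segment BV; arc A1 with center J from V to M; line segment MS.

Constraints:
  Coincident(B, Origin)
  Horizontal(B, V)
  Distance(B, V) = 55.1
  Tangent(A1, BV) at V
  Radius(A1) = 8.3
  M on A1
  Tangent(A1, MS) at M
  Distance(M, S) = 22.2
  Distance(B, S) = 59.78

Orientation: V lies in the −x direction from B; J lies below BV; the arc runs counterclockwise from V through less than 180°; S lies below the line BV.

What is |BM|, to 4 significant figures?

63.47

B is at the origin; B and V share the same y with |BV| = 55.1 and V on the −x side, so V = (-55.10, 0.000). The tangent condition forces JV to be normal to BV, so J = V + (0, -8.3) = (-55.10, -8.300). Since JM ⟂ MS (tangency), |JS| = √(8.3² + 22.2²) = 23.70 regardless of where M sits on A1. So S lies on both circle(B, 59.78) and circle(J, 23.70); the below-BV intersection is S = (-50.75, -31.60). M is the foot of the tangent from S: M = (-62.21, -12.59).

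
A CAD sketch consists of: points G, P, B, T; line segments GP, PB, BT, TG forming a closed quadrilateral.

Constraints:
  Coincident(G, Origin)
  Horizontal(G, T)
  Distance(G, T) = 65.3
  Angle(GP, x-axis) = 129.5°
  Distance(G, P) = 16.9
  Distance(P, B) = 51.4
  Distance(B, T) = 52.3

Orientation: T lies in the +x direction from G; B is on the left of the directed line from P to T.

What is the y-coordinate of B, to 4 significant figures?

40.76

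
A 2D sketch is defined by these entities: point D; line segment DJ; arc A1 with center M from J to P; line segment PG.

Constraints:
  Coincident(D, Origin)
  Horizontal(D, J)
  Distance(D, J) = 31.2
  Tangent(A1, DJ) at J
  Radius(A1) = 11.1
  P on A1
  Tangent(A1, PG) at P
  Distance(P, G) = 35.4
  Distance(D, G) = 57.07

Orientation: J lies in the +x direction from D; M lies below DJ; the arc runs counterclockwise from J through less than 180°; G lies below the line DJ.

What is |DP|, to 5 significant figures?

25.004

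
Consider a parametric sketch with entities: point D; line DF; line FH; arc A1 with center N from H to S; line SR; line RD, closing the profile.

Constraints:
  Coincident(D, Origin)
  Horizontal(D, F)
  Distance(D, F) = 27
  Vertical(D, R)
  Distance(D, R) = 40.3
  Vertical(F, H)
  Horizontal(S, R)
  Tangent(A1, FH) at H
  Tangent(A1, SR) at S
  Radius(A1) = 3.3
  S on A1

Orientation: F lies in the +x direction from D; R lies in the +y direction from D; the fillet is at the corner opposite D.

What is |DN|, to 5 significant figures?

43.940

D is at the origin; D and F share the same y with |DF| = 27.0 and F on the +x side, so F = (27.000, 0.0000). DR is vertical with |DR| = 40.3 and R on the +y side, so R = (0.0000, 40.300). The virtual corner opposite D is at (27.000, 40.300). Tangency of A1 to FH means the radius NH is perpendicular to FH and since A1 is tangent to SR there, NS ⟂ SR, with radius 3.3, so the center N sits 3.3 in from both sides at N = (23.700, 37.000). Then |DN| = |N − D| = 43.940.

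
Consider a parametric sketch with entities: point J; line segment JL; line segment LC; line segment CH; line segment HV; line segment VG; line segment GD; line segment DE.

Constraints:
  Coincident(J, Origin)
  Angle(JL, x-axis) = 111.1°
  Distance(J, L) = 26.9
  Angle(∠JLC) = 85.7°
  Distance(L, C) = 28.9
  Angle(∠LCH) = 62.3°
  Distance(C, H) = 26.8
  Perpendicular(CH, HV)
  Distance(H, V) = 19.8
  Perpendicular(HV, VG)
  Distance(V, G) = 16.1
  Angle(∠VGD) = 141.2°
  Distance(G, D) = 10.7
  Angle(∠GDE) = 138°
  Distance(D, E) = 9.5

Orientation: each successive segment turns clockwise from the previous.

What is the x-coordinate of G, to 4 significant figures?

-3.483

J is at the origin; JL runs at 111.1° with length 26.9, so L = (-9.684, 25.10). ∠JLC = 85.7° gives LC at 16.80° from the x-axis; with |LC| = 28.9, C = (17.98, 33.45). ∠LCH = 62.3° gives CH at -100.9° from the x-axis; with |CH| = 26.8, H = (12.91, 7.133). The perpendicularity gives HV at right angles to CH, so HV runs at 169.1°; with |HV| = 19.8, V = (-6.528, 10.88). HV ⟂ VG, so VG runs at 79.10°; with |VG| = 16.1, G = (-3.483, 26.69). So G.x = -3.483.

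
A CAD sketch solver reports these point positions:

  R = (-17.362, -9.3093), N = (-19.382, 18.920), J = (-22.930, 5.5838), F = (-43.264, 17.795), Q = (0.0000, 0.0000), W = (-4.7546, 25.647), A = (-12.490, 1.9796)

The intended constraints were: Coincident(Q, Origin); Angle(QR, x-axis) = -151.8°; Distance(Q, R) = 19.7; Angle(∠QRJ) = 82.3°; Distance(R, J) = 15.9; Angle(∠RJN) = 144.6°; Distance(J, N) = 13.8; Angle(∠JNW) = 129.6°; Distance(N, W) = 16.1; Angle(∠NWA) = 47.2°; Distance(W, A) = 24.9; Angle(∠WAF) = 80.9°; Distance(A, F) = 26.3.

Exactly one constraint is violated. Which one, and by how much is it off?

Distance(A, F) = 26.3 — off by 8.30.

Q = (0.00, 0.00) ✓; QR at -151.8° ✓; |QR| = 19.70 ✓; ∠QRJ = 82.30° ✓; |RJ| = 15.90 ✓; ∠RJN = 144.6° ✓; |JN| = 13.80 ✓; ∠JNW = 129.6° ✓; |NW| = 16.10 ✓; ∠NWA = 47.20° ✓; |WA| = 24.90 ✓; ∠WAF = 80.90° ✓; |AF| = 34.60 ✗.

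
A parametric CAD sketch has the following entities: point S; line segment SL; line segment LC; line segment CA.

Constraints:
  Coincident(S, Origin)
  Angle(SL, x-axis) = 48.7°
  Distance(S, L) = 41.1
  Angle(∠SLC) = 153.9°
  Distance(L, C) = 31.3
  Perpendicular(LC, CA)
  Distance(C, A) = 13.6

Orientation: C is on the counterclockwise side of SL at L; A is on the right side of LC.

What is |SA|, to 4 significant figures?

75.21

∠SLC = 153.9°, so LC runs at 48.7° + (180° − 153.9°) = 74.80° from the x-axis; with |LC| = 31.3, C = L + 31.3·(cos 74.80°, sin 74.80°) = (35.33, 61.08). LC is perpendicular to CA; with |CA| = 13.6 on the right of LC, A = C + 13.6·(0.9650, -0.2622) = (48.46, 57.52). Then |SA| = |A − S| = 75.21.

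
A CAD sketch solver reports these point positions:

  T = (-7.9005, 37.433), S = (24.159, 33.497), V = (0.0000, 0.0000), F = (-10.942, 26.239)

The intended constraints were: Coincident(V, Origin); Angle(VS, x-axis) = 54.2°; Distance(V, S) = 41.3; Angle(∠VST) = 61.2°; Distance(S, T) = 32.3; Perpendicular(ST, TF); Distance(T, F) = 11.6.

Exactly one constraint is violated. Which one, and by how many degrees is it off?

Perpendicular(ST, TF) — off by 8.20°.

V = (0.00, 0.00) ✓; VS at 54.20° ✓; |VS| = 41.30 ✓; ∠VST = 61.20° ✓; |ST| = 32.30 ✓; ∠(ST, TF) = 81.80° ✗; |TF| = 11.60 ✓.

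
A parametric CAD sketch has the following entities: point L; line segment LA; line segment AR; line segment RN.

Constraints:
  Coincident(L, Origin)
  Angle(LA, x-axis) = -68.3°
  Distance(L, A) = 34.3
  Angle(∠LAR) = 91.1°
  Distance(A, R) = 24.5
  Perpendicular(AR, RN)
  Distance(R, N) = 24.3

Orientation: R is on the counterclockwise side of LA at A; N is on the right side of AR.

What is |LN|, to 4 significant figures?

63.77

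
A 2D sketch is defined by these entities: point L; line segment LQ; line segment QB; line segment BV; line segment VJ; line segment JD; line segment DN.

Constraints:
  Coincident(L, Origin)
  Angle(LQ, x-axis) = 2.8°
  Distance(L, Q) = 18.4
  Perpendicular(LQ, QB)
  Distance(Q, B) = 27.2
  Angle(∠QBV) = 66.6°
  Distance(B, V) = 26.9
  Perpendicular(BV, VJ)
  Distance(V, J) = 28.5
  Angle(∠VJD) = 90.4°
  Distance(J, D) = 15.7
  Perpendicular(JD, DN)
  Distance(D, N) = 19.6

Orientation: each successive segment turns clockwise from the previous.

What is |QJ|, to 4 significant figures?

16.48

∠QBV = 66.6° gives BV at 159.4° from the x-axis; with |BV| = 26.9, V = (-5.473, -16.80). The perpendicularity gives VJ at right angles to BV, so VJ runs at 69.40°; with |VJ| = 28.5, J = (4.554, 9.874). Then |QJ| = |J − Q| = 16.48.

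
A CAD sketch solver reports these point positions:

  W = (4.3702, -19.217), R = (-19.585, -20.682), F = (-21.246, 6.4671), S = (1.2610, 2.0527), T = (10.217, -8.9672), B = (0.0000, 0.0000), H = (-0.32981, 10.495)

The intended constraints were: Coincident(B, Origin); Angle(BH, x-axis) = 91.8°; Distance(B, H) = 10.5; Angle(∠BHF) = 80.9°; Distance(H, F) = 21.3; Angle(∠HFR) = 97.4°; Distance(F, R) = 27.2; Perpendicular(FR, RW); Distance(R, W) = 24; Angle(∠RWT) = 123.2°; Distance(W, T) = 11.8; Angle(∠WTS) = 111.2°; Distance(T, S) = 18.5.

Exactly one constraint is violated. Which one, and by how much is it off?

Distance(T, S) = 18.5 — off by 4.30.

B = (0.00, 0.00) ✓; BH at 91.80° ✓; |BH| = 10.50 ✓; ∠BHF = 80.90° ✓; |HF| = 21.30 ✓; ∠HFR = 97.40° ✓; |FR| = 27.20 ✓; ∠(FR, RW) = 90.00° ✓; |RW| = 24.00 ✓; ∠RWT = 123.2° ✓; |WT| = 11.80 ✓; ∠WTS = 111.2° ✓; |TS| = 14.20 ✗.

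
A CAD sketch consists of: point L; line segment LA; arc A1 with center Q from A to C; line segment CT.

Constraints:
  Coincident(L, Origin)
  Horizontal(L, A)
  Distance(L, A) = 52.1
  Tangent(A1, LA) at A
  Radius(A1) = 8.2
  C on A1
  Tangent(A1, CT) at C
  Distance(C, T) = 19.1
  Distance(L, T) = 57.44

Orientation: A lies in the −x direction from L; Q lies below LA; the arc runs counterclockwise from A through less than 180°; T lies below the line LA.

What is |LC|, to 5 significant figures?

60.468

L is at the origin; L and A share the same y with |LA| = 52.1 and A on the −x side, so A = (-52.100, 0.0000). Tangency of A1 to LA means the radius QA is perpendicular to LA, so Q = A + (0, -8.2) = (-52.100, -8.2000). Since QC ⟂ CT (tangency), |QT| = √(8.2² + 19.1²) = 20.786 regardless of where C sits on A1. So T lies on both circle(L, 57.44) and circle(Q, 20.786); the below-LA intersection is T = (-49.673, -28.844). C is the foot of the tangent from T: C = (-59.206, -12.293).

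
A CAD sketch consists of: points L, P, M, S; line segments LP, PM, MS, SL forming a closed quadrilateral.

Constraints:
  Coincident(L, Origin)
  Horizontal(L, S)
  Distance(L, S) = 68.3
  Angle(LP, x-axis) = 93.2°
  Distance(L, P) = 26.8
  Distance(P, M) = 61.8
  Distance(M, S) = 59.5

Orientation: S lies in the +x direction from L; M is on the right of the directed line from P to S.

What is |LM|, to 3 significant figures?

36.6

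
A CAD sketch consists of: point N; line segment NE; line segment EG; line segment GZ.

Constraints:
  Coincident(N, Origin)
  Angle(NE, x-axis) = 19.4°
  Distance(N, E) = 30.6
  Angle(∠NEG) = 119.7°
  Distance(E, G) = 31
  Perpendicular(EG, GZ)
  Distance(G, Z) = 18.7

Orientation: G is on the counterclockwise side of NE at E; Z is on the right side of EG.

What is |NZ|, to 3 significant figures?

64.7

∠NEG = 119.7°, so EG runs at 19.4° + (180° − 119.7°) = 79.7° from the x-axis; with |EG| = 31.0, G = E + 31.0·(cos 79.7°, sin 79.7°) = (34.4, 40.7). The perpendicularity gives GZ at right angles to EG; with |GZ| = 18.7 on the right of EG, Z = G + 18.7·(0.984, -0.179) = (52.8, 37.3). Then |NZ| = |Z − N| = 64.7.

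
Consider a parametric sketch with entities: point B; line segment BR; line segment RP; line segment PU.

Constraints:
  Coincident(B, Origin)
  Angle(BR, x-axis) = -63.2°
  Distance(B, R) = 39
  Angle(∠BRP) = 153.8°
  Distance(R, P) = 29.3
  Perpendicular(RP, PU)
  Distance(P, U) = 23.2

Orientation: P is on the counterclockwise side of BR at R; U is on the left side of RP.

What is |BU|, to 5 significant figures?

64.571

B is at the origin; BR runs at -63.2° with length 39.0, so R = 39.0·(cos -63.2°, sin -63.2°) = (17.584, -34.811). ∠BRP = 153.8°, so RP runs at -63.2° + (180° − 153.8°) = -37.000° from the x-axis; with |RP| = 29.3, P = R + 29.3·(cos -37.000°, sin -37.000°) = (40.984, -52.444). RP is perpendicular to PU; with |PU| = 23.2 on the left of RP, U = P + 23.2·(0.60182, 0.79864) = (54.946, -33.916). Then |BU| = |U − B| = 64.571.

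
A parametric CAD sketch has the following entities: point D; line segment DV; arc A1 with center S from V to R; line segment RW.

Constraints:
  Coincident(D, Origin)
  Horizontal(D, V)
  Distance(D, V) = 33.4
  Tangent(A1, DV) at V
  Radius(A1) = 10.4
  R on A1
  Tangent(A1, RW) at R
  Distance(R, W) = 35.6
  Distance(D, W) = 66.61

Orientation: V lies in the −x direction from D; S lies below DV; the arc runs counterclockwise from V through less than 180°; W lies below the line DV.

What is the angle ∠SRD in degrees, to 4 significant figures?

22.32°

Checks: |SV| = 10.40 ✓; |SR| = 10.40 ✓; ∠(SR, RW) = 90.00° ✓; |RW| = 35.60 ✓; |DW| = 66.61 ✓.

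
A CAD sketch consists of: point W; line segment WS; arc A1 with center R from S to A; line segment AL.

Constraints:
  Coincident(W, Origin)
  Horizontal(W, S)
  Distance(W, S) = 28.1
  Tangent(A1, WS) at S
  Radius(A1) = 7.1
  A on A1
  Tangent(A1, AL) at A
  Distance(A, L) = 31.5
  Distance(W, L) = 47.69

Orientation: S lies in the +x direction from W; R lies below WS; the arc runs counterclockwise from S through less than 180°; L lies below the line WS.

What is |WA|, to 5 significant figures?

22.732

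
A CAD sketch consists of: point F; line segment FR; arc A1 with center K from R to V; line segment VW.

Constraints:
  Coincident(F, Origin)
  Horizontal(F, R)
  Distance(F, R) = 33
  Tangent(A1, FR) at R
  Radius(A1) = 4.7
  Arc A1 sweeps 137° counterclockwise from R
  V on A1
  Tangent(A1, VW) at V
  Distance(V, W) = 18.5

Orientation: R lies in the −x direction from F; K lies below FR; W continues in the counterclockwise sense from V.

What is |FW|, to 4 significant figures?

30.74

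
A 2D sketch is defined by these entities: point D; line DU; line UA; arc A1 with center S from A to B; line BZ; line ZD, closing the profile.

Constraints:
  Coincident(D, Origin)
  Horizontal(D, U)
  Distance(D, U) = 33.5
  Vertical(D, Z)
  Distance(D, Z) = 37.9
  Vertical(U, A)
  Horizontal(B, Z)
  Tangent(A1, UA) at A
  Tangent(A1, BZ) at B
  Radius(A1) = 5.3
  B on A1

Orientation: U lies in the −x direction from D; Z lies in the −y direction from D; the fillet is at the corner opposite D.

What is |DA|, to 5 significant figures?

46.744

D is at the origin; D and U share the same y with |DU| = 33.5 and U on the −x side, so U = (-33.500, 0.0000). DZ is vertical with |DZ| = 37.9 and Z on the −y side, so Z = (0.0000, -37.900). The virtual corner opposite D is at (-33.500, -37.900). Since A1 is tangent to UA there, SA ⟂ UA and A1 meets BZ tangentially, so SB is at right angles to BZ, with radius 5.3, so the center S sits 5.3 in from both sides at S = (-28.200, -32.600). That places the tangent points at A = (-33.500, -32.600) on UA and B = (-28.200, -37.900) on BZ. Then |DA| = |A − D| = 46.744.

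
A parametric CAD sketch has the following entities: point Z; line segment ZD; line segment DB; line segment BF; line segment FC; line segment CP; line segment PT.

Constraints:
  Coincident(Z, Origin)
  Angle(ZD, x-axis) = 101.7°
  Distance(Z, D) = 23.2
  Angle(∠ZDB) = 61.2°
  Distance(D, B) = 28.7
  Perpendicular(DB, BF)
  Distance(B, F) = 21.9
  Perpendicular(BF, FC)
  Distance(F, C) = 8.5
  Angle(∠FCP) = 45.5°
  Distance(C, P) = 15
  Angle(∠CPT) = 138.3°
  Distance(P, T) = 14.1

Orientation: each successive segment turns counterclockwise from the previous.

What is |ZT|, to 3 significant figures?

35.1

Z is at the origin; ZD runs at 101.7° with length 23.2, so D = (-4.70, 22.7). ∠ZDB = 61.2° gives DB at -140° from the x-axis; with |DB| = 28.7, B = (-26.5, 4.08). The perpendicularity gives BF at right angles to DB, so BF runs at -49.5°; with |BF| = 21.9, F = (-12.3, -12.6). The perpendicularity gives FC at right angles to BF, so FC runs at 40.5°; with |FC| = 8.5, C = (-5.84, -7.05). ∠FCP = 45.5° gives CP at 175° from the x-axis; with |CP| = 15.0, P = (-20.8, -5.75). ∠CPT = 138.3° gives PT at -143° from the x-axis; with |PT| = 14.1, T = (-32.1, -14.2). Then |ZT| = |T − Z| = 35.1.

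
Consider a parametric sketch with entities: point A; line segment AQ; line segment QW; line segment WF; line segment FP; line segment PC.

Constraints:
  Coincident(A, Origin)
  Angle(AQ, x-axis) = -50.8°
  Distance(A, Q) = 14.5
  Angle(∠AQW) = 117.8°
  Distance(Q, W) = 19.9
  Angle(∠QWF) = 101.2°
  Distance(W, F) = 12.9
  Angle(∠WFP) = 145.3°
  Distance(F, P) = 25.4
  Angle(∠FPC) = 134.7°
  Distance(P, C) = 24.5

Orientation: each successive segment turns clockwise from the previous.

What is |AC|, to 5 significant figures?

32.206

∠WFP = 145.3° gives FP at 133.50° from the x-axis; with |FP| = 25.4, P = (-28.723, -8.4922). ∠FPC = 134.7° gives PC at 88.200° from the x-axis; with |PC| = 24.5, C = (-27.953, 15.996). Then |AC| = |C − A| = 32.206.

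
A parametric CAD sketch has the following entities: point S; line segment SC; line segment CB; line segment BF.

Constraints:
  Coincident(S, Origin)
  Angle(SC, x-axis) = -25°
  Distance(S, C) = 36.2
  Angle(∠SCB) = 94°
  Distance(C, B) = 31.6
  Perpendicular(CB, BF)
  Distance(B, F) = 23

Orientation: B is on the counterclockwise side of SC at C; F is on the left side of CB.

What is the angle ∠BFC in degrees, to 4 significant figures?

53.95°

∠SCB = 94.0°, so CB runs at -25.0° + (180° − 94.0°) = 61.00° from the x-axis; with |CB| = 31.6, B = C + 31.6·(cos 61.00°, sin 61.00°) = (48.13, 12.34). The perpendicularity gives BF at right angles to CB; with |BF| = 23.0 on the left of CB, F = B + 23.0·(-0.8746, 0.4848) = (28.01, 23.49). Then cos ∠BFC = FB·FC / (|FB||FC|), giving 53.95°.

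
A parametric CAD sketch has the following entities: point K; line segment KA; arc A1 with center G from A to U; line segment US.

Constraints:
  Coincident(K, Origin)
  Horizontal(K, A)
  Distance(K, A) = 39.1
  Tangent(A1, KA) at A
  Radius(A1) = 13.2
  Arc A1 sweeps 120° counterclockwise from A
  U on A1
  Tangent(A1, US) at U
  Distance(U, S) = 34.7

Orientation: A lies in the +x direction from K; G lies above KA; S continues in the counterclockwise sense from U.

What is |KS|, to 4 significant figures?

59.88

K is at the origin; KA is horizontal with |KA| = 39.1 and A on the +x side, so A = (39.10, 0.000). A1 meets KA tangentially, so GA is at right angles to KA, so G = A + (0, 13.2) = (39.10, 13.20). On A1, A sits at bearing -90° from G; a 120° counterclockwise sweep puts U at bearing 30°, so U = G + 13.2·(cos 30°, sin 30°) = (50.53, 19.80). A1 meets US tangentially, so GU is at right angles to US, so US runs along (−sin 30°, cos 30°); with |US| = 34.7, S = (33.18, 49.85). Then |KS| = |S − K| = 59.88.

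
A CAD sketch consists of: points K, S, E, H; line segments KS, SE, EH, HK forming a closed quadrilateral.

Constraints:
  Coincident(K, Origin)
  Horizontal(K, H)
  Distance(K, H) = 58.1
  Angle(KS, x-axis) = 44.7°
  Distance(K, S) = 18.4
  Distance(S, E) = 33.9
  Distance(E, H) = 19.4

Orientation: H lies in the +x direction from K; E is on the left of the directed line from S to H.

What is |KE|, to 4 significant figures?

49.45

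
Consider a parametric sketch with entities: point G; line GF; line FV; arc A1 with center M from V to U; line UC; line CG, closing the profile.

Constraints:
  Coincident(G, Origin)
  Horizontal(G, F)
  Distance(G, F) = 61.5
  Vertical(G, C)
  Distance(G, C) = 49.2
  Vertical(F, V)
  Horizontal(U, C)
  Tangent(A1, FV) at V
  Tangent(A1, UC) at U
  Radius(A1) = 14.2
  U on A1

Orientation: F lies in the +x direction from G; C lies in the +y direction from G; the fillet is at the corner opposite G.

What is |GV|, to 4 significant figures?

70.76

The virtual corner opposite G is at (61.50, 49.20). A1 meets FV tangentially, so MV is at right angles to FV and since A1 is tangent to UC there, MU ⟂ UC, with radius 14.2, so the center M sits 14.2 in from both sides at M = (47.30, 35.00). That places the tangent points at V = (61.50, 35.00) on FV and U = (47.30, 49.20) on UC. Then |GV| = |V − G| = 70.76.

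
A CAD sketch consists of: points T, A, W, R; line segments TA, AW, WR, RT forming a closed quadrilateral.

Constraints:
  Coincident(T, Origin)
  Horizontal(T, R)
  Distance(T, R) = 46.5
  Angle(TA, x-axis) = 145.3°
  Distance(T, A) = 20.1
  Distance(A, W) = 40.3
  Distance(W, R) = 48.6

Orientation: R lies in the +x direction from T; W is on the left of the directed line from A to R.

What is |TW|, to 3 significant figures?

39.7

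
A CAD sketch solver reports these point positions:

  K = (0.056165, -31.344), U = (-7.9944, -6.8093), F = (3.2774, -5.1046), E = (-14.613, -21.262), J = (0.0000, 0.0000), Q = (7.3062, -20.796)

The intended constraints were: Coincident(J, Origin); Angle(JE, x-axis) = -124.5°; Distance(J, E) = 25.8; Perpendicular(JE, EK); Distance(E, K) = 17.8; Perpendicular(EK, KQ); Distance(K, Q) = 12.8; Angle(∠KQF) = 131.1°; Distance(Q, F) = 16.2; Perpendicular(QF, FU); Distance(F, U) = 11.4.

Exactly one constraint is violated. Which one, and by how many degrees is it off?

Perpendicular(QF, FU) — off by 5.80°.

J = (0.00, 0.00) ✓; JE at -124.5° ✓; |JE| = 25.80 ✓; ∠(JE, EK) = 90.00° ✓; |EK| = 17.80 ✓; ∠(EK, KQ) = 90.00° ✓; |KQ| = 12.80 ✓; ∠KQF = 131.1° ✓; |QF| = 16.20 ✓; ∠(QF, FU) = 84.20° ✗; |FU| = 11.40 ✓.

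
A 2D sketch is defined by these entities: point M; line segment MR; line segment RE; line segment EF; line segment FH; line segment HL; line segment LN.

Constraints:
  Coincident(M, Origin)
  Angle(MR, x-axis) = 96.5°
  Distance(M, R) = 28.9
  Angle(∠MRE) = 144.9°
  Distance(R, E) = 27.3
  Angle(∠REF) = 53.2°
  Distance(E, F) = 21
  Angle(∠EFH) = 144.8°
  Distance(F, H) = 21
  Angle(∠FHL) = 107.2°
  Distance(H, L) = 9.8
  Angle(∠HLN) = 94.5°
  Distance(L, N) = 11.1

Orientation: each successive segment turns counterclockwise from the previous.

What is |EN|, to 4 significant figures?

30.77

M is at the origin; MR runs at 96.5° with length 28.9, so R = (-3.272, 28.71). ∠MRE = 144.9° gives RE at 131.6° from the x-axis; with |RE| = 27.3, E = (-21.40, 49.13). ∠REF = 53.2° gives EF at -101.6° from the x-axis; with |EF| = 21.0, F = (-25.62, 28.56). ∠EFH = 144.8° gives FH at -66.40° from the x-axis; with |FH| = 21.0, H = (-17.21, 9.314). ∠FHL = 107.2° gives HL at 6.400° from the x-axis; with |HL| = 9.8, L = (-7.473, 10.41). ∠HLN = 94.5° gives LN at 91.90° from the x-axis; with |LN| = 11.1, N = (-7.841, 21.50). Then |EN| = |N − E| = 30.77.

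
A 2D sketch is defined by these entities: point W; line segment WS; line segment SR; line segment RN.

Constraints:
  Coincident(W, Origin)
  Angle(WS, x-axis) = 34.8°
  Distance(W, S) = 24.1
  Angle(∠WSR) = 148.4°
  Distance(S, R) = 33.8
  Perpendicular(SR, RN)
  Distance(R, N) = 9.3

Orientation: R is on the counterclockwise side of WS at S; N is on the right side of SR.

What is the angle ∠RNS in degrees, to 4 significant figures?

74.62°

W is at the origin; WS runs at 34.8° with length 24.1, so S = 24.1·(cos 34.8°, sin 34.8°) = (19.79, 13.75). ∠WSR = 148.4°, so SR runs at 34.8° + (180° − 148.4°) = 66.40° from the x-axis; with |SR| = 33.8, R = S + 33.8·(cos 66.40°, sin 66.40°) = (33.32, 44.73). SR ⟂ RN; with |RN| = 9.3 on the right of SR, N = R + 9.3·(0.9164, -0.4003) = (41.84, 41.00). Then cos ∠RNS = NR·NS / (|NR||NS|), giving 74.62°.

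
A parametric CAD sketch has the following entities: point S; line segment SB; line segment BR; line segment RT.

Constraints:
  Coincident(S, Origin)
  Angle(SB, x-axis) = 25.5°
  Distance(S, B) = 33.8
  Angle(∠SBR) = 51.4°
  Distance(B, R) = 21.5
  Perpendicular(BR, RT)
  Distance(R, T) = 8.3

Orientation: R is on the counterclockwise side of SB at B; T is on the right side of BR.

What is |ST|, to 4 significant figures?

34.72

S is at the origin; SB runs at 25.5° with length 33.8, so B = 33.8·(cos 25.5°, sin 25.5°) = (30.51, 14.55). ∠SBR = 51.4°, so BR runs at 25.5° + (180° − 51.4°) = 154.1° from the x-axis; with |BR| = 21.5, R = B + 21.5·(cos 154.1°, sin 154.1°) = (11.17, 23.94). BR is perpendicular to RT; with |RT| = 8.3 on the right of BR, T = R + 8.3·(0.4368, 0.8996) = (14.79, 31.41). Then |ST| = |T − S| = 34.72.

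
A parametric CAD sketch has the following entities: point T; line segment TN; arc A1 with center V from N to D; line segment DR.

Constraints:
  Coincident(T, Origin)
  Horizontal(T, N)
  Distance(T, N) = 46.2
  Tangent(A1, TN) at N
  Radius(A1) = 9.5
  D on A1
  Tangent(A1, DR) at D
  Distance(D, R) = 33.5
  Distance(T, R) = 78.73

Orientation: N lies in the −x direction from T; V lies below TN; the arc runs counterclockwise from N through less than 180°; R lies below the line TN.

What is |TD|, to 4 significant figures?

54.66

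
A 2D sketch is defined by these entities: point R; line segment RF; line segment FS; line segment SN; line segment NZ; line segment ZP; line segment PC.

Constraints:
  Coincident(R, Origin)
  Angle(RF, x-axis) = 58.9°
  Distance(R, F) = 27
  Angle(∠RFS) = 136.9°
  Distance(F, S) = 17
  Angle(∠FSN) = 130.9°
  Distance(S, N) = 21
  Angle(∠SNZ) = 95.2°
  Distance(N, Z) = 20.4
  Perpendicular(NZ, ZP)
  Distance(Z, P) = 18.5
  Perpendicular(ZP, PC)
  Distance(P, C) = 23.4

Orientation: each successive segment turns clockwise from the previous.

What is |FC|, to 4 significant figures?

19.52

R is at the origin; RF runs at 58.9° with length 27.0, so F = (13.95, 23.12). ∠RFS = 136.9° gives FS at 15.80° from the x-axis; with |FS| = 17.0, S = (30.30, 27.75). ∠FSN = 130.9° gives SN at -33.30° from the x-axis; with |SN| = 21.0, N = (47.86, 16.22). ∠SNZ = 95.2° gives NZ at -118.1° from the x-axis; with |NZ| = 20.4, Z = (38.25, -1.777). The perpendicularity gives ZP at right angles to NZ, so ZP runs at 151.9°; with |ZP| = 18.5, P = (21.93, 6.937). The perpendicularity gives PC at right angles to ZP, so PC runs at 61.90°; with |PC| = 23.4, C = (32.95, 27.58). Then |FC| = |C − F| = 19.52.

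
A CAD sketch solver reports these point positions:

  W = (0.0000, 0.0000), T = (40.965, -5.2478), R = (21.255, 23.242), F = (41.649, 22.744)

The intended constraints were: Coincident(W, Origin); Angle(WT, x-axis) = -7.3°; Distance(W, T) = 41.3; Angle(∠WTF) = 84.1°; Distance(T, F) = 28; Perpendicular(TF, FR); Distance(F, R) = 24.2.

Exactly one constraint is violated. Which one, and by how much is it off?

Distance(F, R) = 24.2 — off by 3.80.

W = (0.00, 0.00) ✓; WT at -7.300° ✓; |WT| = 41.30 ✓; ∠WTF = 84.10° ✓; |TF| = 28.00 ✓; ∠(TF, FR) = 90.00° ✓; |FR| = 20.40 ✗.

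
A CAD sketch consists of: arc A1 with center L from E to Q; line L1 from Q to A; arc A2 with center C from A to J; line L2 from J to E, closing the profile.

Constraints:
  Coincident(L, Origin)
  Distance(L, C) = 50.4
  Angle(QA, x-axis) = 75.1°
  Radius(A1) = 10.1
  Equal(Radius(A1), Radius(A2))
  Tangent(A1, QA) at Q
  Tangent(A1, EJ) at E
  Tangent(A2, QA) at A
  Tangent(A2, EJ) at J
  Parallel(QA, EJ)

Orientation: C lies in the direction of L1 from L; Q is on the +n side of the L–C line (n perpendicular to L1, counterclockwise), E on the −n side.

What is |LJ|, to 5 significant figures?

51.402

The slot axis is L1's direction at 75.1°, so u = (cos 75.1°, sin 75.1°) = (0.25713, 0.96638) and n = (−sin 75.1°, cos 75.1°) = (-0.96638, 0.25713). L is at the origin and C lies 50.4 along u from L, so C = 50.4·u = (12.959, 48.705). Tangency of A1 to both parallel lines with radius 10.1 puts Q and E at L ± 10.1·n: Q = (-9.7604, 2.5970), E = (9.7604, -2.5970). Equal radii place A and J the same way about C: A = C + 10.1·n = (3.1991, 51.302), J = C − 10.1·n = (22.720, 46.108). Then |LJ| = |J − L| = 51.402.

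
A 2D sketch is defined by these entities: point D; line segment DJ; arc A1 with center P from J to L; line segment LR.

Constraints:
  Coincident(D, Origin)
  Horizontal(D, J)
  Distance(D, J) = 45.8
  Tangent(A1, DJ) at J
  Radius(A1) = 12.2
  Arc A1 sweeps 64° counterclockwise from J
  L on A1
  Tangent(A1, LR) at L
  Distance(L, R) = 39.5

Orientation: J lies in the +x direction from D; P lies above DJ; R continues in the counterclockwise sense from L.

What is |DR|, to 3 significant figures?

85.3

D is at the origin; D and J share the same y with |DJ| = 45.8 and J on the +x side, so J = (45.8, 0.00). Tangency of A1 to DJ means the radius PJ is perpendicular to DJ, so P = J + (0, 12.2) = (45.8, 12.2). On A1, J sits at bearing -90° from P; a 64° counterclockwise sweep puts L at bearing -26°, so L = P + 12.2·(cos -26°, sin -26°) = (56.8, 6.85). Tangency of A1 to LR means the radius PL is perpendicular to LR, so LR runs along (−sin -26°, cos -26°); with |LR| = 39.5, R = (74.1, 42.4). Then |DR| = |R − D| = 85.3.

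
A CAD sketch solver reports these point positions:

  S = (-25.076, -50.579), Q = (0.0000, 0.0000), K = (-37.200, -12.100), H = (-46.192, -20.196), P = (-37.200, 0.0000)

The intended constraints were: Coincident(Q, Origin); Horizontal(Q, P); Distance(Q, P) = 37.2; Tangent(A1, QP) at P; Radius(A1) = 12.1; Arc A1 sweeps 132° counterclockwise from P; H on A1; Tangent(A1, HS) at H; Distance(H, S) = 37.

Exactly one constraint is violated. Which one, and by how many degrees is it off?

Tangent(A1, HS) at H — off by 7.20°.

Q = (0.00, 0.00) ✓; Q.y = 0.00, P.y = 0.00 ✓; |QP| = 37.20 ✓; ∠(KP, PQ) = 90.00° ✓; |KP| = 12.10 ✓; bearing(K→H) − bearing(K→P) = 132.0° ✓; |KH| = 12.10 ✓; ∠(KH, HS) = 97.20° ✗; |HS| = 37.00 ✓.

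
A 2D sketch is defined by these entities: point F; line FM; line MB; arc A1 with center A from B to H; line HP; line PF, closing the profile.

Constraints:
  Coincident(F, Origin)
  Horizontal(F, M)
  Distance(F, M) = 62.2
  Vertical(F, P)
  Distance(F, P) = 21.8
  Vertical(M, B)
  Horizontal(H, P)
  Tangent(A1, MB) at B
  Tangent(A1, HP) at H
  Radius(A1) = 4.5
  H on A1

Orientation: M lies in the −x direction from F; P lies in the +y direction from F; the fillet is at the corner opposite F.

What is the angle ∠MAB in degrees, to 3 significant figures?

75.4°

F is at the origin; F and M share the same y with |FM| = 62.2 and M on the −x side, so M = (-62.2, 0.00). F and P share the same x with |FP| = 21.8 and P on the +y side, so P = (0.00, 21.8). The virtual corner opposite F is at (-62.2, 21.8). A1 meets MB tangentially, so AB is at right angles to MB and since A1 is tangent to HP there, AH ⟂ HP, with radius 4.5, so the center A sits 4.5 in from both sides at A = (-57.7, 17.3). That places the tangent points at B = (-62.2, 17.3) on MB and H = (-57.7, 21.8) on HP. Then cos ∠MAB = AM·AB / (|AM||AB|), giving 75.4°.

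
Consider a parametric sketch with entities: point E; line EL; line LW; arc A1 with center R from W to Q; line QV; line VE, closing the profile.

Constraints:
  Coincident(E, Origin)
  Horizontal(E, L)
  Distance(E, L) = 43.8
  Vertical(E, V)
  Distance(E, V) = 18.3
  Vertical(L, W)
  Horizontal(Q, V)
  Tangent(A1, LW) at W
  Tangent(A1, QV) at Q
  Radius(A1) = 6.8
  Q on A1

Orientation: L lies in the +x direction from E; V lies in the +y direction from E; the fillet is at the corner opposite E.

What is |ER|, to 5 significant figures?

38.746

E is at the origin; E and L share the same y with |EL| = 43.8 and L on the +x side, so L = (43.800, 0.0000). E and V share the same x with |EV| = 18.3 and V on the +y side, so V = (0.0000, 18.300). The virtual corner opposite E is at (43.800, 18.300). Since A1 is tangent to LW there, RW ⟂ LW and tangency of A1 to QV means the radius RQ is perpendicular to QV, with radius 6.8, so the center R sits 6.8 in from both sides at R = (37.000, 11.500). Then |ER| = |R − E| = 38.746.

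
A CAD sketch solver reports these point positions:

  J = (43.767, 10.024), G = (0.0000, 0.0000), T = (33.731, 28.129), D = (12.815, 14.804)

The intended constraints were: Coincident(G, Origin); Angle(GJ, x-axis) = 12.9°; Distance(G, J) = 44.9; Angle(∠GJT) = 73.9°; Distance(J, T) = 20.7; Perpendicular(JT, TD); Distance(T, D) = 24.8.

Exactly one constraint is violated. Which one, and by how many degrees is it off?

Perpendicular(JT, TD) — off by 3.50°.

G = (0.00, 0.00) ✓; GJ at 12.90° ✓; |GJ| = 44.90 ✓; ∠GJT = 73.90° ✓; |JT| = 20.70 ✓; ∠(JT, TD) = 93.50° ✗; |TD| = 24.80 ✓.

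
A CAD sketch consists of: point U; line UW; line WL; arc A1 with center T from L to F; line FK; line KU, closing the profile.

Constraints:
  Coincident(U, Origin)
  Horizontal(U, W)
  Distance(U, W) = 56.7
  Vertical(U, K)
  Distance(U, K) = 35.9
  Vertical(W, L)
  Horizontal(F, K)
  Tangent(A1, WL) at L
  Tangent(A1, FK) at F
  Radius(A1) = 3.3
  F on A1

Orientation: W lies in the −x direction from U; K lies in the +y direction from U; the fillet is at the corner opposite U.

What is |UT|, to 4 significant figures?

62.56

U is at the origin; UW is horizontal with |UW| = 56.7 and W on the −x side, so W = (-56.70, 0.000). U and K share the same x with |UK| = 35.9 and K on the +y side, so K = (0.000, 35.90). The virtual corner opposite U is at (-56.70, 35.90). A1 meets WL tangentially, so TL is at right angles to WL and since A1 is tangent to FK there, TF ⟂ FK, with radius 3.3, so the center T sits 3.3 in from both sides at T = (-53.40, 32.60). Then |UT| = |T − U| = 62.56.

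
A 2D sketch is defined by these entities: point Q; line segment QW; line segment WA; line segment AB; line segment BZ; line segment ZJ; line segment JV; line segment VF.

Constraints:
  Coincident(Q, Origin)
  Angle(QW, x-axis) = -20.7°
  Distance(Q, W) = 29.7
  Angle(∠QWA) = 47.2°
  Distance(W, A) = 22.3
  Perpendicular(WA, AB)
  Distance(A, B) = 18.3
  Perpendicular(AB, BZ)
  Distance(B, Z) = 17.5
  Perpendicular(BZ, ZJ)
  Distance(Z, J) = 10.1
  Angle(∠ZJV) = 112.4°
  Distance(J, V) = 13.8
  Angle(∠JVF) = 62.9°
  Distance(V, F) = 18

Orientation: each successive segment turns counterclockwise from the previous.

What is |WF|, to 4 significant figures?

26.36

∠ZJV = 112.4° gives JV at 89.70° from the x-axis; with |JV| = 13.8, V = (18.45, 4.664). ∠JVF = 62.9° gives VF at -153.2° from the x-axis; with |VF| = 18.0, F = (2.385, -3.452). Then |WF| = |F − W| = 26.36.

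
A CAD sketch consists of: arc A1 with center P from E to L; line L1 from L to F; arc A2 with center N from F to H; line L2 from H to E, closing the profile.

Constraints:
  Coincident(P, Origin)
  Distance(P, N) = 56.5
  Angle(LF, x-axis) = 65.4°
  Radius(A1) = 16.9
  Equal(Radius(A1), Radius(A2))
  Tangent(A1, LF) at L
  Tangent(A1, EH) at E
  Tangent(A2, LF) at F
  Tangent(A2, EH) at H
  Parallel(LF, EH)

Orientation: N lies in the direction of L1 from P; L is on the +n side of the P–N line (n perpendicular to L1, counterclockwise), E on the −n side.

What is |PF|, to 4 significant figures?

58.97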